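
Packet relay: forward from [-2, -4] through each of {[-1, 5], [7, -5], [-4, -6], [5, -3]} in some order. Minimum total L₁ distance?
34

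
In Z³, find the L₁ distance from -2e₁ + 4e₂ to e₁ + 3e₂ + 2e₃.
6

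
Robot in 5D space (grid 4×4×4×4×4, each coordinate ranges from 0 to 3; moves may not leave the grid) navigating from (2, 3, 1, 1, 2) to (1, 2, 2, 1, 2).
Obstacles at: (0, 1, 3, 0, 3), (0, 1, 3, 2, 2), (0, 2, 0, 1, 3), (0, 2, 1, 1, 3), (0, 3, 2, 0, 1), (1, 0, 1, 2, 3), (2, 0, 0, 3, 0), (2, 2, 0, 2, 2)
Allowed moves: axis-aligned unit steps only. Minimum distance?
3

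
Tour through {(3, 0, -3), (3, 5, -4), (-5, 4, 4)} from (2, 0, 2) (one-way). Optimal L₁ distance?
29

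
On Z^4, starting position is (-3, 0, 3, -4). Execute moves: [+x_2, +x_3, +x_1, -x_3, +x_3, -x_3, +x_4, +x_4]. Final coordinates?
(-2, 1, 3, -2)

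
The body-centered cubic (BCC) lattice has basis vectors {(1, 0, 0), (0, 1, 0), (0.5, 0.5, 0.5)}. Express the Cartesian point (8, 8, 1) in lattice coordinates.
7b₁ + 7b₂ + 2b₃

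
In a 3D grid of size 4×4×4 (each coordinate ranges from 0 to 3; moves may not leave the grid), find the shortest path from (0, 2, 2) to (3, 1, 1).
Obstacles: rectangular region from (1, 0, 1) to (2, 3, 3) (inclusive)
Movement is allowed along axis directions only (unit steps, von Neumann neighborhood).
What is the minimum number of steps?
7
(one shortest path: (0, 2, 2) → (0, 1, 2) → (0, 1, 1) → (0, 1, 0) → (1, 1, 0) → (2, 1, 0) → (3, 1, 0) → (3, 1, 1))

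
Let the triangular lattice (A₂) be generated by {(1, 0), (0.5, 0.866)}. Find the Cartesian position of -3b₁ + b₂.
(-2.5, 0.866)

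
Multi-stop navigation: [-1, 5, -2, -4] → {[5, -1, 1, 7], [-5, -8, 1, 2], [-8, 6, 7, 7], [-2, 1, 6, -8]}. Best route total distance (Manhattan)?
92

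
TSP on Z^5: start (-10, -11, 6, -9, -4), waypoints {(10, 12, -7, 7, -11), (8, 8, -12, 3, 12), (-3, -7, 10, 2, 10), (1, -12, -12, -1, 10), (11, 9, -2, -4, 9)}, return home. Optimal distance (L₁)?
250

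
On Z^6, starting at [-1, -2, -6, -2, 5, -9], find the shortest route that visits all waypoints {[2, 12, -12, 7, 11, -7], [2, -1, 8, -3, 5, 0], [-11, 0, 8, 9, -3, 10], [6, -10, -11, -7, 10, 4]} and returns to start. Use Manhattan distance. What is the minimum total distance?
246
(one optimal route: (-1, -2, -6, -2, 5, -9) → (2, 12, -12, 7, 11, -7) → (6, -10, -11, -7, 10, 4) → (2, -1, 8, -3, 5, 0) → (-11, 0, 8, 9, -3, 10) → (-1, -2, -6, -2, 5, -9))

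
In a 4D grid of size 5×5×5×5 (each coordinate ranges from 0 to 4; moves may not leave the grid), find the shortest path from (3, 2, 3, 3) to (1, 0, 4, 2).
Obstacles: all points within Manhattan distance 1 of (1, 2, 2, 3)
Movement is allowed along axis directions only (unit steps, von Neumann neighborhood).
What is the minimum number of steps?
6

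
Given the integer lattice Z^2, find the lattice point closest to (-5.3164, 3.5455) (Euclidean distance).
(-5, 4)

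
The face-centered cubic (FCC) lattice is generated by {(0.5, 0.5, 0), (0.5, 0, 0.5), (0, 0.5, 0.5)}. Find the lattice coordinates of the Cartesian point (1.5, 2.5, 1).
3b₁ + 2b₃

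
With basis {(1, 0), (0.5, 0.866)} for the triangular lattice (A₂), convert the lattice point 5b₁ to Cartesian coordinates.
(5, 0)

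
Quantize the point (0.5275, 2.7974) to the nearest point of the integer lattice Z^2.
(1, 3)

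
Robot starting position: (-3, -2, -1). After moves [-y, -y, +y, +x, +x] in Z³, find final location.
(-1, -3, -1)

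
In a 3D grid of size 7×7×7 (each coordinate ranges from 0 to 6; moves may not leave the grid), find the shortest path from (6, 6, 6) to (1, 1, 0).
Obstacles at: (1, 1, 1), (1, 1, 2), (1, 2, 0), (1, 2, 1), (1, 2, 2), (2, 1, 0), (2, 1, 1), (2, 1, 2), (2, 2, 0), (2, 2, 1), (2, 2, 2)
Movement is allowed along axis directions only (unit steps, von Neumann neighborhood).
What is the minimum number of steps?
18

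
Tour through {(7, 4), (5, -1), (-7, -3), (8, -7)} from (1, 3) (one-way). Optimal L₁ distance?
42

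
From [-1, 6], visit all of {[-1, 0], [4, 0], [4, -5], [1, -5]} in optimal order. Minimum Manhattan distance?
19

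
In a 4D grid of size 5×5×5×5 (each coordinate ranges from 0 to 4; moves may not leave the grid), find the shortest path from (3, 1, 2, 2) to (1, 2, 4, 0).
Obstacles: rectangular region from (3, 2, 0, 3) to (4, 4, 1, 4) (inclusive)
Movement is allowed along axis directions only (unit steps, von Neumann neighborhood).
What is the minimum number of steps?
7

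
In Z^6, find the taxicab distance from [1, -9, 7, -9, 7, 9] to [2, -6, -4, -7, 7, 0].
26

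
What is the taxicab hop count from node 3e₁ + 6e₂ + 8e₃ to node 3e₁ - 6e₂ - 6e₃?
26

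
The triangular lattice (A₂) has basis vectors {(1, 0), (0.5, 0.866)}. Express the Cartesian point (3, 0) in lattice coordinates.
3b₁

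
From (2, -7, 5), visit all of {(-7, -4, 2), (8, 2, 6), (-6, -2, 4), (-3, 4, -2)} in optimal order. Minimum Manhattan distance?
56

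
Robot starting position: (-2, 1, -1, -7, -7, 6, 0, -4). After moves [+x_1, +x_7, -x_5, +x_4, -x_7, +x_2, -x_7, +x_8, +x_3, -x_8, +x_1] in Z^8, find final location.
(0, 2, 0, -6, -8, 6, -1, -4)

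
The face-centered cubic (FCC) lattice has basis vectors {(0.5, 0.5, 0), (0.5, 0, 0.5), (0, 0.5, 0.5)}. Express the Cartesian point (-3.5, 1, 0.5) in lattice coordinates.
-3b₁ - 4b₂ + 5b₃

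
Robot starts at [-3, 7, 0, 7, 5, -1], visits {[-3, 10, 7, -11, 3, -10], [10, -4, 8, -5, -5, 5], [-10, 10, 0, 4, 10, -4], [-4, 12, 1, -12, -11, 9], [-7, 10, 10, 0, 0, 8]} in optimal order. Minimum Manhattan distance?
190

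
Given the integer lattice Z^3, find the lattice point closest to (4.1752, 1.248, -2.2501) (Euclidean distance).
(4, 1, -2)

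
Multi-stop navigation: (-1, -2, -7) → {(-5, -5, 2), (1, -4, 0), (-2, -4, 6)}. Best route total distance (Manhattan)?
28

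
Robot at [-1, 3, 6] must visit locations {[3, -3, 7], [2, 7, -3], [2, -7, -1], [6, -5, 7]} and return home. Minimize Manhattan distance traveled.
62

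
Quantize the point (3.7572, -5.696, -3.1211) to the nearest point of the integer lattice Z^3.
(4, -6, -3)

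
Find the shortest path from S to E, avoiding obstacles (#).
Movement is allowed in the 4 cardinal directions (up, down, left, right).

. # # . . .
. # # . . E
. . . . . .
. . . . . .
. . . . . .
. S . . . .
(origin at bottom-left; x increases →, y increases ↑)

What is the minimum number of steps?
8
(one shortest path: (1, 0) → (2, 0) → (3, 0) → (4, 0) → (5, 0) → (5, 1) → (5, 2) → (5, 3) → (5, 4))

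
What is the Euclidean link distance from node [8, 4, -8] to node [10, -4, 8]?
18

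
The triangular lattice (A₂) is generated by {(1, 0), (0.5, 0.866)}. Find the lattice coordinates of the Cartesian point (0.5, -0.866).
b₁ - b₂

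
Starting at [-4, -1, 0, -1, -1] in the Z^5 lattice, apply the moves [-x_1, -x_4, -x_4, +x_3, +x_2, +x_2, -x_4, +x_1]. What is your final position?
(-4, 1, 1, -4, -1)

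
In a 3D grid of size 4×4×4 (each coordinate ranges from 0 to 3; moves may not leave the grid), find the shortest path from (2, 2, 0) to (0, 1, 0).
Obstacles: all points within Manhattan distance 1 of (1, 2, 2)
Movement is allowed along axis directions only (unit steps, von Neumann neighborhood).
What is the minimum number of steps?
3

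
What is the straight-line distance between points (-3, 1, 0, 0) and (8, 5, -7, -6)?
14.8997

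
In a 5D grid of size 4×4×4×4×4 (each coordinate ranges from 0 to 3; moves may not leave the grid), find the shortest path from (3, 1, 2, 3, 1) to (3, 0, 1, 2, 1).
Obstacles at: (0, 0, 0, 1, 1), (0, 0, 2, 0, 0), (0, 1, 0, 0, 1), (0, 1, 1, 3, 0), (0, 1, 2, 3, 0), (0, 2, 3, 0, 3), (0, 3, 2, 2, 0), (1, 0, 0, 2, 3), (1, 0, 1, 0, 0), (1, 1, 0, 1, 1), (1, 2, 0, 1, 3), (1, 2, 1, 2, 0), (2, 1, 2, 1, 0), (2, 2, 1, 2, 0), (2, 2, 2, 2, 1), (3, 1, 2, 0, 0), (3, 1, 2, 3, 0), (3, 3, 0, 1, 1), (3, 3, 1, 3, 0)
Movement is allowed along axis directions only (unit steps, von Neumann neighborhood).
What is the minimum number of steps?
3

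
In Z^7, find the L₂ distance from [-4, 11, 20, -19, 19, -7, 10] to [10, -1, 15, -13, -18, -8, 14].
42.2729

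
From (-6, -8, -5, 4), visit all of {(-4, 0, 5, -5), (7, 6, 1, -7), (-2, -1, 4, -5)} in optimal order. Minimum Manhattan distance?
54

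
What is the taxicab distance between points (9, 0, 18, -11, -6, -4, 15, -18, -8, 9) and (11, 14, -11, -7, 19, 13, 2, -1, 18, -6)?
162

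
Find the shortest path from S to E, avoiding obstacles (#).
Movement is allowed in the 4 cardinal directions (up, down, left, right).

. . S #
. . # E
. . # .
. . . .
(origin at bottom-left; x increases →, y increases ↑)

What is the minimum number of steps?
8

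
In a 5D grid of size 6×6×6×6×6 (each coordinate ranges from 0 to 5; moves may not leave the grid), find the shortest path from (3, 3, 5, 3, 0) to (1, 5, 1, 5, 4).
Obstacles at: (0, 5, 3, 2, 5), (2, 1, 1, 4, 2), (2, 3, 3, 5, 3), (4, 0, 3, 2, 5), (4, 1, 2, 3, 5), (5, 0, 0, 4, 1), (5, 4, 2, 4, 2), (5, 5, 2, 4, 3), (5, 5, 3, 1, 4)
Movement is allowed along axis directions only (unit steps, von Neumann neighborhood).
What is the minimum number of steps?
14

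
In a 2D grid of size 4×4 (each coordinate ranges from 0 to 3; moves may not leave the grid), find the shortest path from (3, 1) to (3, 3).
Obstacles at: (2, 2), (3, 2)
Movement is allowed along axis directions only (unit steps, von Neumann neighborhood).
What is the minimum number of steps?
6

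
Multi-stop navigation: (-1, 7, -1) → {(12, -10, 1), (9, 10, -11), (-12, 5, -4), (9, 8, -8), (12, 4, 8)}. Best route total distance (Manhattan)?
98
(one optimal route: (-1, 7, -1) → (-12, 5, -4) → (9, 10, -11) → (9, 8, -8) → (12, 4, 8) → (12, -10, 1))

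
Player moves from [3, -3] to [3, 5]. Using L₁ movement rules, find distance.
8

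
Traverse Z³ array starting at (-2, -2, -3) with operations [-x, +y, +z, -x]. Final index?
(-4, -1, -2)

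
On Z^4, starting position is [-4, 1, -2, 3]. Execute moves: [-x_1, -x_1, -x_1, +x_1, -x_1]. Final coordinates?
(-7, 1, -2, 3)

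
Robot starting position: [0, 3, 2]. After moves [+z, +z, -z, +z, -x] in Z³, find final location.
(-1, 3, 4)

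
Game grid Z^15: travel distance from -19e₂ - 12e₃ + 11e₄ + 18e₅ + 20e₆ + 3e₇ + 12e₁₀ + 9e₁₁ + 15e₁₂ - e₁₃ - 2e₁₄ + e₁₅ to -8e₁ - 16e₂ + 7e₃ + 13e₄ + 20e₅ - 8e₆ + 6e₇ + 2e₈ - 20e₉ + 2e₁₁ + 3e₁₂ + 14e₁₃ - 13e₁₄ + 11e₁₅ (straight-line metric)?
49.2138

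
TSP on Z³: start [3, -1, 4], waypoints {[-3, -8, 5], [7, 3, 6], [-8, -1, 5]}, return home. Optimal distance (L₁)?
56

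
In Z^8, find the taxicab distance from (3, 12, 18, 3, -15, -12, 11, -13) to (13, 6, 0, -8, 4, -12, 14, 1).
81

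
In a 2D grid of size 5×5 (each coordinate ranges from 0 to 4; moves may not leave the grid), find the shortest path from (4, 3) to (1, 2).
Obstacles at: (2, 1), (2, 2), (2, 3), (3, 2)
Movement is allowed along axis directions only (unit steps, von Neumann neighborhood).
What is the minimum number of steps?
6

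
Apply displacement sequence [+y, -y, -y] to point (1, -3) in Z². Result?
(1, -4)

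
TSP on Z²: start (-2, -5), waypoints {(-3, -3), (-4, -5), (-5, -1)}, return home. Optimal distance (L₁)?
14
(one optimal route: (-2, -5) → (-3, -3) → (-5, -1) → (-4, -5) → (-2, -5))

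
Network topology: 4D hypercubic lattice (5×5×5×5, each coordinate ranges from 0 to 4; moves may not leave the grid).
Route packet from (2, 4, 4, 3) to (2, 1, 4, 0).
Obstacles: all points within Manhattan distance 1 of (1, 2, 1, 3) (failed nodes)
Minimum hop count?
6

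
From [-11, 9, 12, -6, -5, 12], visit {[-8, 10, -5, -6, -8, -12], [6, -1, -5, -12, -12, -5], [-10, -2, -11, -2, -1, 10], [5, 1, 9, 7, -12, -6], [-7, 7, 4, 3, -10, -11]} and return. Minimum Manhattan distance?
248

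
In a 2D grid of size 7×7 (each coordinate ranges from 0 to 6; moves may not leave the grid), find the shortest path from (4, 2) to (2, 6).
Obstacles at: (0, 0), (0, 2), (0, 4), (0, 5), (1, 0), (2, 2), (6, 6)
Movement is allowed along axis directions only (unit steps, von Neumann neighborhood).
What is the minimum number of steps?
6
(one shortest path: (4, 2) → (3, 2) → (3, 3) → (2, 3) → (2, 4) → (2, 5) → (2, 6))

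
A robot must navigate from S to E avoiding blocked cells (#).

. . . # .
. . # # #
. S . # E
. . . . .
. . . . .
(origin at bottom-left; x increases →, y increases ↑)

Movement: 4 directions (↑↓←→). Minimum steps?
5
(one shortest path: (1, 2) → (2, 2) → (2, 1) → (3, 1) → (4, 1) → (4, 2))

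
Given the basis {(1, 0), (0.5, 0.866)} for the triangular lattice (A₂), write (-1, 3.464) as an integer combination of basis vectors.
-3b₁ + 4b₂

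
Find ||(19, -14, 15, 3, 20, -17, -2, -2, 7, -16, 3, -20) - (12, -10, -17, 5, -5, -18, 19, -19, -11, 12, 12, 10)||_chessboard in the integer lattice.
32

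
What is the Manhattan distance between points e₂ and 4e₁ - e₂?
6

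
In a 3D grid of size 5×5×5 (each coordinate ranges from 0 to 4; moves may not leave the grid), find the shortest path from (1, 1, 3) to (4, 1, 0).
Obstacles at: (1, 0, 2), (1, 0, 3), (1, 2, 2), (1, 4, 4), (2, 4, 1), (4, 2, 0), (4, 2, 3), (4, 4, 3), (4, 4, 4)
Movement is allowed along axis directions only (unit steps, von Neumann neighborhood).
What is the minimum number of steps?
6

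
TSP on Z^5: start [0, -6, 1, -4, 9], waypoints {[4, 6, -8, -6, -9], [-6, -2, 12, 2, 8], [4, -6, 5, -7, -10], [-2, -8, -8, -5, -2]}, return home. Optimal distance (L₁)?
156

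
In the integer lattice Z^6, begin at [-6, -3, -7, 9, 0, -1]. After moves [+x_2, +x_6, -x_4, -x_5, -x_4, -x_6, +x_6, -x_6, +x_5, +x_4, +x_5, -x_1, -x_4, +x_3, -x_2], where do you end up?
(-7, -3, -6, 7, 1, -1)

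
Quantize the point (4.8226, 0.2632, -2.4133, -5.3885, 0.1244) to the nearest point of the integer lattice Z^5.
(5, 0, -2, -5, 0)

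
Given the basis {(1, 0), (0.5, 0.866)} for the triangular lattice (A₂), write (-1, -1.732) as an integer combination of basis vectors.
-2b₂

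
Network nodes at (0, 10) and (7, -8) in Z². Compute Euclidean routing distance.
19.3132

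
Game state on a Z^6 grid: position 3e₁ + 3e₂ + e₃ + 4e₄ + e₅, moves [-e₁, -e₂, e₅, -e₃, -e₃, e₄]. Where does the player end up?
(2, 2, -1, 5, 2, 0)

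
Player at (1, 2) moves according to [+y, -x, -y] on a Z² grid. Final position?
(0, 2)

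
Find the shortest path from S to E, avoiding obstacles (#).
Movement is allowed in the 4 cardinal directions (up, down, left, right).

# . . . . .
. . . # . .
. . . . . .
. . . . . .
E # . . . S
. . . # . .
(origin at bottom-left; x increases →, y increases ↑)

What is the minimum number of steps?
7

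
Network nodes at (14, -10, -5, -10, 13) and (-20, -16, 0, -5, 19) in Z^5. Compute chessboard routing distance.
34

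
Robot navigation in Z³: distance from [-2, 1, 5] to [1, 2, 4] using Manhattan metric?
5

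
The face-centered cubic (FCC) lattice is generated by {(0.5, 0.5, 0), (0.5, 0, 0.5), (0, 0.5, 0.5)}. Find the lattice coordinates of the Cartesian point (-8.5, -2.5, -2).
-9b₁ - 8b₂ + 4b₃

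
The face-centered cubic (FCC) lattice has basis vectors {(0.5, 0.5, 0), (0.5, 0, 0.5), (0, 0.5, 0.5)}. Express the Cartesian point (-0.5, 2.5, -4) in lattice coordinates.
6b₁ - 7b₂ - b₃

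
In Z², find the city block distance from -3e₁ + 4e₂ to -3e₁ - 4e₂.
8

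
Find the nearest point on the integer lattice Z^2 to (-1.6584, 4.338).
(-2, 4)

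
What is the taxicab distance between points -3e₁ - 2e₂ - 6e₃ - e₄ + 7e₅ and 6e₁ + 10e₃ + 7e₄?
42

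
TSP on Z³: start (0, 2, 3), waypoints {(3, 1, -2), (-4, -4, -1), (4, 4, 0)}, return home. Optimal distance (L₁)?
42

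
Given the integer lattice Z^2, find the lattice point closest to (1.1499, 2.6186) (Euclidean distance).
(1, 3)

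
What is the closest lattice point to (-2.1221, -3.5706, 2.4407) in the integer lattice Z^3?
(-2, -4, 2)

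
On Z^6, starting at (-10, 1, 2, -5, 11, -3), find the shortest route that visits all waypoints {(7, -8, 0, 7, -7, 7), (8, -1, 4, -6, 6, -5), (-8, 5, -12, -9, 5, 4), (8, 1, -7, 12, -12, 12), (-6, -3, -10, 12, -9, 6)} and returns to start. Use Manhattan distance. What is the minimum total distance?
228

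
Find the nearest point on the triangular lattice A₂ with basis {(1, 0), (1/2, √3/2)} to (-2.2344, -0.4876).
(-2.5, -0.866)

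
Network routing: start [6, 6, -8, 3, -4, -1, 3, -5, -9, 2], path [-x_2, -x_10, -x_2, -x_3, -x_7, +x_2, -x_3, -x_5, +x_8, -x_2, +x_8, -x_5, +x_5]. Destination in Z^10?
(6, 4, -10, 3, -5, -1, 2, -3, -9, 1)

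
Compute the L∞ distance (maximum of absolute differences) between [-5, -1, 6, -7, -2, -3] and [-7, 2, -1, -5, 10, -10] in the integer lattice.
12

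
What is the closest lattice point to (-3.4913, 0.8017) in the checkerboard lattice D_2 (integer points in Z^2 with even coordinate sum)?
(-3, 1)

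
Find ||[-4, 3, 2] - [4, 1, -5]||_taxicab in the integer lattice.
17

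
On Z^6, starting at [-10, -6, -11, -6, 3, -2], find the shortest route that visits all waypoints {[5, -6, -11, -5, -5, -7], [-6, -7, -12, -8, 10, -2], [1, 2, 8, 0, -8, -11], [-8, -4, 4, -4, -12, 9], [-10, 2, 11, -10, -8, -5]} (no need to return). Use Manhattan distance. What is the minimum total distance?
163
(one optimal route: (-10, -6, -11, -6, 3, -2) → (-6, -7, -12, -8, 10, -2) → (5, -6, -11, -5, -5, -7) → (1, 2, 8, 0, -8, -11) → (-10, 2, 11, -10, -8, -5) → (-8, -4, 4, -4, -12, 9))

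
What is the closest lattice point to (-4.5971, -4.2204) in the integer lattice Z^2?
(-5, -4)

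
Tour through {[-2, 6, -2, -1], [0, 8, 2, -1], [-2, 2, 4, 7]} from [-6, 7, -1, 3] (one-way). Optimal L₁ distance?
36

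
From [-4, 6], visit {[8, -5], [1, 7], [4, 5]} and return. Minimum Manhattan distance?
48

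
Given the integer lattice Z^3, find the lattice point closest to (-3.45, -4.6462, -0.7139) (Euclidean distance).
(-3, -5, -1)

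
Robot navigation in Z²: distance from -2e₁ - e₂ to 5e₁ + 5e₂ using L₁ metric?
13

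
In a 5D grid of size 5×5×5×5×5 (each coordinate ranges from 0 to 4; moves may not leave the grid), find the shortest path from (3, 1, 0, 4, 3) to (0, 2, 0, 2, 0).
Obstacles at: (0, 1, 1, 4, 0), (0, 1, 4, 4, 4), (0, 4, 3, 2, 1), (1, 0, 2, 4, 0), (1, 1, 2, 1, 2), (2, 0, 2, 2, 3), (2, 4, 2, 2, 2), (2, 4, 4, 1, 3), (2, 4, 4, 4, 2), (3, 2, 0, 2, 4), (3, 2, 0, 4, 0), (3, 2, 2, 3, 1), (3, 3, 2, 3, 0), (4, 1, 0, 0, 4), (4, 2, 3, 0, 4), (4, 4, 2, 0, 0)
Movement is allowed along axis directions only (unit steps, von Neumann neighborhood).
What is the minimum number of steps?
9
(one shortest path: (3, 1, 0, 4, 3) → (2, 1, 0, 4, 3) → (1, 1, 0, 4, 3) → (0, 1, 0, 4, 3) → (0, 2, 0, 4, 3) → (0, 2, 0, 3, 3) → (0, 2, 0, 2, 3) → (0, 2, 0, 2, 2) → (0, 2, 0, 2, 1) → (0, 2, 0, 2, 0))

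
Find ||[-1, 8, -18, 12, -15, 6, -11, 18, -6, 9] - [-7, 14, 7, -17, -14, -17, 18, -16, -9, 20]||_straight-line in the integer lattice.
64.7688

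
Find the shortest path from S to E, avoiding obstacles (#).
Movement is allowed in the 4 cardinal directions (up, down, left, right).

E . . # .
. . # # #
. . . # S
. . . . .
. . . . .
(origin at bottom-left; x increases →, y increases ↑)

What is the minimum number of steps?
8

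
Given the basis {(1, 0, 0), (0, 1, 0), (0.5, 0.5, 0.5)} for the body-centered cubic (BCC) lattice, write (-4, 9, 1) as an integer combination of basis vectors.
-5b₁ + 8b₂ + 2b₃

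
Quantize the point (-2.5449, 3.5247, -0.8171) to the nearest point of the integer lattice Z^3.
(-3, 4, -1)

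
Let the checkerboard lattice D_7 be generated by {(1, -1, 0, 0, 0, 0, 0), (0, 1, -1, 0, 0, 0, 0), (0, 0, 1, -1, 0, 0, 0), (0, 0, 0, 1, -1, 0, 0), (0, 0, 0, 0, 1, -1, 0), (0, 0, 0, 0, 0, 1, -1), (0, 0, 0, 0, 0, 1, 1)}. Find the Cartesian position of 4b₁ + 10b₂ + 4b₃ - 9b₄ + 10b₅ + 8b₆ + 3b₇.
(4, 6, -6, -13, 19, 1, -5)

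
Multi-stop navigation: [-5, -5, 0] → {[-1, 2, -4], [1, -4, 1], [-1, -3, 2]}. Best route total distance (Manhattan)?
23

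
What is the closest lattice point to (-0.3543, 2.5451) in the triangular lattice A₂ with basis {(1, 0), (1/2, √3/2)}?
(-0.5, 2.598)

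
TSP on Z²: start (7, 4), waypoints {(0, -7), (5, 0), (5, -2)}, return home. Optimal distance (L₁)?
36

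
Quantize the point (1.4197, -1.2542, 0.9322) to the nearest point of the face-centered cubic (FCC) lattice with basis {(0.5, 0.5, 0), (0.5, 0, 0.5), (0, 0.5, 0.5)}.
(1.5, -1.5, 1)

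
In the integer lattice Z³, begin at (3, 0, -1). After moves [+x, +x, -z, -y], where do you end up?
(5, -1, -2)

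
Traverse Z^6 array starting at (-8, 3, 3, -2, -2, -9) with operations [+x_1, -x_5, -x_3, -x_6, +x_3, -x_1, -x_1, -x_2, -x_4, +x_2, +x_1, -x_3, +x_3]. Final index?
(-8, 3, 3, -3, -3, -10)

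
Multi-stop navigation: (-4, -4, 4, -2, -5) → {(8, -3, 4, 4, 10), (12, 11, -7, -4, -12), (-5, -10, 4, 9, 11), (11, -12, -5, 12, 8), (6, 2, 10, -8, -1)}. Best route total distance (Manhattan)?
181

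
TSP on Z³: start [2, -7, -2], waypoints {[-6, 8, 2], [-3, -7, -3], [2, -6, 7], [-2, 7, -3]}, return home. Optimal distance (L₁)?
68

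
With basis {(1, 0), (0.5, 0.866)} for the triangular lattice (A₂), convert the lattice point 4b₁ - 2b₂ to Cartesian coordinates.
(3, -1.732)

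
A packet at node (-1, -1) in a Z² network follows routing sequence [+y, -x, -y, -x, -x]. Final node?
(-4, -1)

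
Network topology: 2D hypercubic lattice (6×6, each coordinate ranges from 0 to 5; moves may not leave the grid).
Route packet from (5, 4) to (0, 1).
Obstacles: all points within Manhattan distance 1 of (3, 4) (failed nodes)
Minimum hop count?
8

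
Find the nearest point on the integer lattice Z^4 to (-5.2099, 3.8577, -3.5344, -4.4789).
(-5, 4, -4, -4)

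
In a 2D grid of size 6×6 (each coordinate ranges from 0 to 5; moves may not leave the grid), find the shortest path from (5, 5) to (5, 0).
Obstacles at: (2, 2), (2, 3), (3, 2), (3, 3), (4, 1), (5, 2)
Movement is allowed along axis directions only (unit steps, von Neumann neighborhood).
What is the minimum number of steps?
13
(one shortest path: (5, 5) → (4, 5) → (3, 5) → (2, 5) → (1, 5) → (1, 4) → (1, 3) → (1, 2) → (1, 1) → (2, 1) → (3, 1) → (3, 0) → (4, 0) → (5, 0))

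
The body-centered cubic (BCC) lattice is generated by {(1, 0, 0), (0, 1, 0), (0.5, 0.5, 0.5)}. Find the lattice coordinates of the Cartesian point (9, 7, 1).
8b₁ + 6b₂ + 2b₃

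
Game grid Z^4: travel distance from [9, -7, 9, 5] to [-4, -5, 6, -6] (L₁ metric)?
29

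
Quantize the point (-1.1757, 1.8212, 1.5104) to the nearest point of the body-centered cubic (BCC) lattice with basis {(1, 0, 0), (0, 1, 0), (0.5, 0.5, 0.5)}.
(-1.5, 1.5, 1.5)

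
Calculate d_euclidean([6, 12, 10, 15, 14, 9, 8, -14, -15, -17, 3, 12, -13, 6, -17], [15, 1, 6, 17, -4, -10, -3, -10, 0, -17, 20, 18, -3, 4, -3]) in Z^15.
43.5201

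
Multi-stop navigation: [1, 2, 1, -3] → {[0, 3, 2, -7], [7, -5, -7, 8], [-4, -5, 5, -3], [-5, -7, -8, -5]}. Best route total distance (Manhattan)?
72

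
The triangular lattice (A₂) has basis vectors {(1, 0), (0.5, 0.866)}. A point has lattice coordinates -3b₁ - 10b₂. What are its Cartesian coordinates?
(-8, -8.66)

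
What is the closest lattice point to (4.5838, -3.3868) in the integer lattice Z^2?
(5, -3)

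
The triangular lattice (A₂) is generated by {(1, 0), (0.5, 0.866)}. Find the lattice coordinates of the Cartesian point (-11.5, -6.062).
-8b₁ - 7b₂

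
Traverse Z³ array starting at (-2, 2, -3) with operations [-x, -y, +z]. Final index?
(-3, 1, -2)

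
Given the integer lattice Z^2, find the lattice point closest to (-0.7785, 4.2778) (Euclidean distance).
(-1, 4)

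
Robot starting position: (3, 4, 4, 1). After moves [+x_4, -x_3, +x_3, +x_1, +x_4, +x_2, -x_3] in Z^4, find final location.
(4, 5, 3, 3)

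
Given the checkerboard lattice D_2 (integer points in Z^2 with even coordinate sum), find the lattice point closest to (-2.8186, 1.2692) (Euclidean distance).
(-3, 1)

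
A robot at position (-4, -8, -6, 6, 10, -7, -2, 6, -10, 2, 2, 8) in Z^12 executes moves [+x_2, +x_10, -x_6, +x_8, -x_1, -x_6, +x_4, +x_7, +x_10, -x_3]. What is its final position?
(-5, -7, -7, 7, 10, -9, -1, 7, -10, 4, 2, 8)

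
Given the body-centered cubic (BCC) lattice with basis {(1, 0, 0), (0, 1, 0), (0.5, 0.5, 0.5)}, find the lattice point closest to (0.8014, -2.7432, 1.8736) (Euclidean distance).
(1, -3, 2)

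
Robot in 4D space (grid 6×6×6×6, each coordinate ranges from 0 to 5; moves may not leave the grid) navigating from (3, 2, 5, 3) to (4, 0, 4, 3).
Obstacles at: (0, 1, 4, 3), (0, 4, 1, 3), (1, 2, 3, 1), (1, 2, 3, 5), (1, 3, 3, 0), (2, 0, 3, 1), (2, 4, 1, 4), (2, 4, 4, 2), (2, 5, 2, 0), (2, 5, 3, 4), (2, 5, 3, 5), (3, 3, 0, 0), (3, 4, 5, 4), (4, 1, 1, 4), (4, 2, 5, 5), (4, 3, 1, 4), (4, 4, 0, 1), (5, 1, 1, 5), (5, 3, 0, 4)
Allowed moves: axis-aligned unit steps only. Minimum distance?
4
(one shortest path: (3, 2, 5, 3) → (4, 2, 5, 3) → (4, 1, 5, 3) → (4, 0, 5, 3) → (4, 0, 4, 3))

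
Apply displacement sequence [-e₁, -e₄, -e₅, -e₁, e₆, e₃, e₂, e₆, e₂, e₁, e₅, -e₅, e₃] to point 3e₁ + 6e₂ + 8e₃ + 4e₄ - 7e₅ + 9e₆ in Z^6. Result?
(2, 8, 10, 3, -8, 11)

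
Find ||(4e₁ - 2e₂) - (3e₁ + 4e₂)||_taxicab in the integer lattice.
7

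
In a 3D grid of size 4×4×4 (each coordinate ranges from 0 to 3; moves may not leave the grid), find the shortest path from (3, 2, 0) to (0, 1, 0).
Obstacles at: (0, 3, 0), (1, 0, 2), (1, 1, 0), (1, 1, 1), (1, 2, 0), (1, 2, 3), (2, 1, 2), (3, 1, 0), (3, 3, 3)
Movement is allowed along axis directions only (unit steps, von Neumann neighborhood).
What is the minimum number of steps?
6
(one shortest path: (3, 2, 0) → (2, 2, 0) → (2, 1, 0) → (2, 0, 0) → (1, 0, 0) → (0, 0, 0) → (0, 1, 0))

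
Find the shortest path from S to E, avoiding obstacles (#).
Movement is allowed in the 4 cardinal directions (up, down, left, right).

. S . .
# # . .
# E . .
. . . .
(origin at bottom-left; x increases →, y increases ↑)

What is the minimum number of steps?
4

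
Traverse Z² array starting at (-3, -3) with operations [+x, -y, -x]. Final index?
(-3, -4)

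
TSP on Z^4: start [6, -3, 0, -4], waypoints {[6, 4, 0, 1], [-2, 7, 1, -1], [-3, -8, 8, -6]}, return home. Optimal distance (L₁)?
78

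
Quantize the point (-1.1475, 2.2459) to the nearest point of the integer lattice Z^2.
(-1, 2)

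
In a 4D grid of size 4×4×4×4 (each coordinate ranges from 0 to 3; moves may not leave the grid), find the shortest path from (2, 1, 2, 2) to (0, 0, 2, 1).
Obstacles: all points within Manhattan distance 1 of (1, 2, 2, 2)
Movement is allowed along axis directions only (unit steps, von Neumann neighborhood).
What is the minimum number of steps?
4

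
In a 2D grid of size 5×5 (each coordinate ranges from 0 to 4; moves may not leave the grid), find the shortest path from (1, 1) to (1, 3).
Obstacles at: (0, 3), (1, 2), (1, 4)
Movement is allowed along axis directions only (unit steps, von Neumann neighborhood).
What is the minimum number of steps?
4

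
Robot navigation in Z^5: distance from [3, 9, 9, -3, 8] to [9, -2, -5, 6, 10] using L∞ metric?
14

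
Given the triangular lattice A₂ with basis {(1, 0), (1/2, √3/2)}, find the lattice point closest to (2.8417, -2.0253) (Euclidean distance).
(3, -1.732)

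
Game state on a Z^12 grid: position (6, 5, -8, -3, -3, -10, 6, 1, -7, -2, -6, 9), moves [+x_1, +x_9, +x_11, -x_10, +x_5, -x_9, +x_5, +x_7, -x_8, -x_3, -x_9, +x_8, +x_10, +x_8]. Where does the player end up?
(7, 5, -9, -3, -1, -10, 7, 2, -8, -2, -5, 9)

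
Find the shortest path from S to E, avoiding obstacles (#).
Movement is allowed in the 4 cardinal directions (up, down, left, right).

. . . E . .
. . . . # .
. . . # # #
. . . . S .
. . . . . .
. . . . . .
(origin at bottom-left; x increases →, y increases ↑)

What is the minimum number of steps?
6
(one shortest path: (4, 2) → (3, 2) → (2, 2) → (2, 3) → (2, 4) → (3, 4) → (3, 5))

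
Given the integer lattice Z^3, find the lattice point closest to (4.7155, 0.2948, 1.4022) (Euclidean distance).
(5, 0, 1)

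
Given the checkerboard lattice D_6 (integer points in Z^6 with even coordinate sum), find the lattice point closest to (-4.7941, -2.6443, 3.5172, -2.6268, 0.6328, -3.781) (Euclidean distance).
(-5, -3, 4, -3, 1, -4)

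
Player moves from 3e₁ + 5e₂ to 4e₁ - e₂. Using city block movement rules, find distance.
7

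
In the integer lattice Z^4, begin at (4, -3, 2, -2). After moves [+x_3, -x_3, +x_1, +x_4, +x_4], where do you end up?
(5, -3, 2, 0)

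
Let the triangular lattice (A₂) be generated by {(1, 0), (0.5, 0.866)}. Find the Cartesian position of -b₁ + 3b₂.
(0.5, 2.598)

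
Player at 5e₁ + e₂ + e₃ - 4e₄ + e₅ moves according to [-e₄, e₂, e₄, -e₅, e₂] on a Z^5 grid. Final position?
(5, 3, 1, -4, 0)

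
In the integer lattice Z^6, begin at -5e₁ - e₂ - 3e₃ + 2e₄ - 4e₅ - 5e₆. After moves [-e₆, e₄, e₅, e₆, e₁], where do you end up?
(-4, -1, -3, 3, -3, -5)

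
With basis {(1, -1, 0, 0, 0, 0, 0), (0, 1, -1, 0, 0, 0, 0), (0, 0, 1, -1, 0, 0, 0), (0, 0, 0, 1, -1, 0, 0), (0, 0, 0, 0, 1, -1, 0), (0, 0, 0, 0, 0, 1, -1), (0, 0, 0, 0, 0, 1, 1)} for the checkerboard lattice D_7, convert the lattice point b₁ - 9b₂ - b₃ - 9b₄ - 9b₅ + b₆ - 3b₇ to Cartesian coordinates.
(1, -10, 8, -8, 0, 7, -4)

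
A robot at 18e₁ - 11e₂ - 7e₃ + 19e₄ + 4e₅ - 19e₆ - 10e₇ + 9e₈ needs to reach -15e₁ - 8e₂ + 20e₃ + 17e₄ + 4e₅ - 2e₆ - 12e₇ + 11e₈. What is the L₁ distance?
86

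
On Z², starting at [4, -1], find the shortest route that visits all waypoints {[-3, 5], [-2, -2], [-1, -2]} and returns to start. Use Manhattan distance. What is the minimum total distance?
28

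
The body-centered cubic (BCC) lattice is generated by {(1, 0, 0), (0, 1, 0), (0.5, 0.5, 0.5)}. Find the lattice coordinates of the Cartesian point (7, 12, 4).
3b₁ + 8b₂ + 8b₃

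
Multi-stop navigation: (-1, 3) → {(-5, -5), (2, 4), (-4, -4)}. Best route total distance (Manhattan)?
20
(one optimal route: (-1, 3) → (2, 4) → (-4, -4) → (-5, -5))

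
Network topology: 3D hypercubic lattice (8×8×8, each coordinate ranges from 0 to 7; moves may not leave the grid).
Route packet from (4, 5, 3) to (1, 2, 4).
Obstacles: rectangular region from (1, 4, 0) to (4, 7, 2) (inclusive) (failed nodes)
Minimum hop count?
7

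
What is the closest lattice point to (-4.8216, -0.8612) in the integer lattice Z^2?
(-5, -1)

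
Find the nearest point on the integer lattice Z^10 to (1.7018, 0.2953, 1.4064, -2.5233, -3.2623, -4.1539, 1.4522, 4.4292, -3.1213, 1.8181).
(2, 0, 1, -3, -3, -4, 1, 4, -3, 2)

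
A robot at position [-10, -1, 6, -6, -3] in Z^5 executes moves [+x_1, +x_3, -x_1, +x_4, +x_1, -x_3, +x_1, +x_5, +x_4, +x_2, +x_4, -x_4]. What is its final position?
(-8, 0, 6, -4, -2)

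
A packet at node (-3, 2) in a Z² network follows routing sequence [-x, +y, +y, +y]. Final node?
(-4, 5)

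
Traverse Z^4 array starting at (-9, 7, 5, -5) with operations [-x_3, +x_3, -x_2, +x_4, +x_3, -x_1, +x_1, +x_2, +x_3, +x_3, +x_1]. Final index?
(-8, 7, 8, -4)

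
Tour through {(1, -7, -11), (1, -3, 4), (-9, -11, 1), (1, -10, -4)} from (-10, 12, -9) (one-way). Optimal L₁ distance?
78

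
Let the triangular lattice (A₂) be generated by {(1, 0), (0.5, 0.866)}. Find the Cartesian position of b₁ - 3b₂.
(-0.5, -2.598)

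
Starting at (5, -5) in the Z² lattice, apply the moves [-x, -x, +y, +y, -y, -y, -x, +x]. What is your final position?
(3, -5)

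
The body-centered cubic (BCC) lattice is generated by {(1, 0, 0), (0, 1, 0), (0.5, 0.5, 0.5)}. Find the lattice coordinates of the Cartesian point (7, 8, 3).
4b₁ + 5b₂ + 6b₃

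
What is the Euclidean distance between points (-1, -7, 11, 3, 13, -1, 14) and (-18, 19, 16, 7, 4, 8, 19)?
34.5398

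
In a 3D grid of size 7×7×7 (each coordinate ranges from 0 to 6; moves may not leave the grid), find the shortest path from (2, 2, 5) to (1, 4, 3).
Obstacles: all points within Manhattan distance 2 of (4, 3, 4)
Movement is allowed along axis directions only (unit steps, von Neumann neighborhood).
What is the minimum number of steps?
5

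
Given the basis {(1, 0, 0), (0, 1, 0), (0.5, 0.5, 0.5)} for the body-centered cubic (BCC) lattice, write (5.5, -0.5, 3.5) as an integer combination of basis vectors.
2b₁ - 4b₂ + 7b₃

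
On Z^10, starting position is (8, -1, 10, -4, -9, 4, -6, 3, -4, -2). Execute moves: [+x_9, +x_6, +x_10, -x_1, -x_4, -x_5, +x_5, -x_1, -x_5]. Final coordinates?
(6, -1, 10, -5, -10, 5, -6, 3, -3, -1)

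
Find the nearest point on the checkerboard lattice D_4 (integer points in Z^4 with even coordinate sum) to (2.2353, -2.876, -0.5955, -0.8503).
(2, -3, 0, -1)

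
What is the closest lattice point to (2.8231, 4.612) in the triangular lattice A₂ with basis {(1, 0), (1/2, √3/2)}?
(2.5, 4.33)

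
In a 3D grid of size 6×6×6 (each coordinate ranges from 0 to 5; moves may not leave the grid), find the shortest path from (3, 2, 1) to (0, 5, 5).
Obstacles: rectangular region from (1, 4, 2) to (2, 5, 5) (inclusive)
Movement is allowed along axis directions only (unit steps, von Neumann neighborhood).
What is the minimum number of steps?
10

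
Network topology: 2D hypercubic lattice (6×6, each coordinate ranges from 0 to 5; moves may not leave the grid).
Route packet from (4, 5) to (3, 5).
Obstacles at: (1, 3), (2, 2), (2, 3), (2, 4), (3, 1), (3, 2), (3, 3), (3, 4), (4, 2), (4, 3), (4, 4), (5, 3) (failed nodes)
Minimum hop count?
1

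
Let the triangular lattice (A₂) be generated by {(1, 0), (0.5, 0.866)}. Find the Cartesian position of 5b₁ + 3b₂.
(6.5, 2.598)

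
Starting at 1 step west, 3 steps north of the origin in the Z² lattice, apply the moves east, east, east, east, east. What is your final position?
(4, 3)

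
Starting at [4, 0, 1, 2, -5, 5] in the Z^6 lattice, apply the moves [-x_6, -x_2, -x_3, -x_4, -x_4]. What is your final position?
(4, -1, 0, 0, -5, 4)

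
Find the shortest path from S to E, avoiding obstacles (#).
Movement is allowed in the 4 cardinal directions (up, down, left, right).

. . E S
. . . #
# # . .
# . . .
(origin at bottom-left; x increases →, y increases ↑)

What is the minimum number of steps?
1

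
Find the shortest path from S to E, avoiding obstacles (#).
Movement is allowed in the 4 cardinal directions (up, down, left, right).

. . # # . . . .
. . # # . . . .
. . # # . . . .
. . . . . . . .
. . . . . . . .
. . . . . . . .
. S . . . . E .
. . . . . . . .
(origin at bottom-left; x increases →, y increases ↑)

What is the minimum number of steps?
5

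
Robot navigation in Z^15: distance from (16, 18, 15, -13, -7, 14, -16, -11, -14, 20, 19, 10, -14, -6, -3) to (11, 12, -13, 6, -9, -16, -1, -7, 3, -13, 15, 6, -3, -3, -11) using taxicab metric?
189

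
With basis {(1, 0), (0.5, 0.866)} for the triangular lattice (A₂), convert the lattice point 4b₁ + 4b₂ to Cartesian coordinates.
(6, 3.464)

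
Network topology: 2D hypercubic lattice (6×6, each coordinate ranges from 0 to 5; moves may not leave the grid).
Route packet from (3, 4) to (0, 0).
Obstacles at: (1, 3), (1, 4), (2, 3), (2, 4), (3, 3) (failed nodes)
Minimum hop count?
9
(one shortest path: (3, 4) → (4, 4) → (4, 3) → (4, 2) → (3, 2) → (2, 2) → (1, 2) → (0, 2) → (0, 1) → (0, 0))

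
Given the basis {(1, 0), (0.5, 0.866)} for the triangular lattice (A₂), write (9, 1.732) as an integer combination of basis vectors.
8b₁ + 2b₂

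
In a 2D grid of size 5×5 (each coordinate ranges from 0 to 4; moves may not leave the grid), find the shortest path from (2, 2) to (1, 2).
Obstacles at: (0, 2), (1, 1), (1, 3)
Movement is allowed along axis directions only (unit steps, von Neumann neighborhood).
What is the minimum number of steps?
1
(one shortest path: (2, 2) → (1, 2))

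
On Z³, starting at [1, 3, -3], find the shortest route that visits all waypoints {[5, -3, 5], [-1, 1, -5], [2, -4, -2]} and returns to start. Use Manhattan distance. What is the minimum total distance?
46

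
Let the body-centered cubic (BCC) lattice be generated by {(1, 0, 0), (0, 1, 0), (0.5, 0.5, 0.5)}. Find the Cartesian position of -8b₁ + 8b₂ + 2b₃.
(-7, 9, 1)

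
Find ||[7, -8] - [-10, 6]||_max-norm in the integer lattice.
17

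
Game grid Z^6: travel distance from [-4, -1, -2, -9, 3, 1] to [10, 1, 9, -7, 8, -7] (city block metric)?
42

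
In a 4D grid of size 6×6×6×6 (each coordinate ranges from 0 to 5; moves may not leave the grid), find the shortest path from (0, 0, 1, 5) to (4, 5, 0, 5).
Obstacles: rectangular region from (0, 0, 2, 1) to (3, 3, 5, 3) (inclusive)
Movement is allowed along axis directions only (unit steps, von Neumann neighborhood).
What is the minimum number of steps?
10
(one shortest path: (0, 0, 1, 5) → (1, 0, 1, 5) → (2, 0, 1, 5) → (3, 0, 1, 5) → (4, 0, 1, 5) → (4, 1, 1, 5) → (4, 2, 1, 5) → (4, 3, 1, 5) → (4, 4, 1, 5) → (4, 5, 1, 5) → (4, 5, 0, 5))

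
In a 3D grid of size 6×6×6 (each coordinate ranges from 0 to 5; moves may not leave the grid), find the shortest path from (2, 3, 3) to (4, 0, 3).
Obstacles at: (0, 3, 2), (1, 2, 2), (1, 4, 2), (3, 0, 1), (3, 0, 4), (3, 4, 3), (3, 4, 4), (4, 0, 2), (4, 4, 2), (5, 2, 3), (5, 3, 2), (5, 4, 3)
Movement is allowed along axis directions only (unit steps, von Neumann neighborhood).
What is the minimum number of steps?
5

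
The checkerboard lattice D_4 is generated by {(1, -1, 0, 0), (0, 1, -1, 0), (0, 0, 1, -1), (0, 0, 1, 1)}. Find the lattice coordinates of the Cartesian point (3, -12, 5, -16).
3b₁ - 9b₂ + 6b₃ - 10b₄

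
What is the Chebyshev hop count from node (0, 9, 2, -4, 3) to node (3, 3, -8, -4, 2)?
10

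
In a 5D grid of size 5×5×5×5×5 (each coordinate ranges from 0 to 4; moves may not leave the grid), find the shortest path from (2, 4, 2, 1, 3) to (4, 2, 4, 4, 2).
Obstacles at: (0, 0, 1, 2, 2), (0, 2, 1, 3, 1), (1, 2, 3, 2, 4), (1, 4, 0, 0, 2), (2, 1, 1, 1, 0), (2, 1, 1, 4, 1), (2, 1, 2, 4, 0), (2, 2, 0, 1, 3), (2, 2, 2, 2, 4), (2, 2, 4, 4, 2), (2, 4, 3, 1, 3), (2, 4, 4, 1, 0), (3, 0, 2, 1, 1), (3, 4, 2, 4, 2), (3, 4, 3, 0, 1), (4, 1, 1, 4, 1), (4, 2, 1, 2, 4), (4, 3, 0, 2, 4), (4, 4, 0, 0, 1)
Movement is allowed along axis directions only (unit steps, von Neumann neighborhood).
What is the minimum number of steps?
10
(one shortest path: (2, 4, 2, 1, 3) → (3, 4, 2, 1, 3) → (4, 4, 2, 1, 3) → (4, 3, 2, 1, 3) → (4, 2, 2, 1, 3) → (4, 2, 3, 1, 3) → (4, 2, 4, 1, 3) → (4, 2, 4, 2, 3) → (4, 2, 4, 3, 3) → (4, 2, 4, 4, 3) → (4, 2, 4, 4, 2))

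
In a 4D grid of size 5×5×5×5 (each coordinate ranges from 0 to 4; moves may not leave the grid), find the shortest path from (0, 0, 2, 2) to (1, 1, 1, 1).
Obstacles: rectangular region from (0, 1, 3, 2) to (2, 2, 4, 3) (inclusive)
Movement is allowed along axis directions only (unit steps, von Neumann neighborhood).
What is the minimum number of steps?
4
(one shortest path: (0, 0, 2, 2) → (1, 0, 2, 2) → (1, 1, 2, 2) → (1, 1, 1, 2) → (1, 1, 1, 1))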